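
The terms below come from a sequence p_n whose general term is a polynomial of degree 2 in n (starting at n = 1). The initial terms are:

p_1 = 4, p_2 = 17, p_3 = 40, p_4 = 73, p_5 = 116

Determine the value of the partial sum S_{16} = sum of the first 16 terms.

1st diffs: 13, 23, 33, 43.
2nd diffs: 10, 10, 10 (constant).
Newton forward-difference form: p_n = 4 + 13·C(n-1,1) + 10·C(n-1,2).
Continuing: …, 169, 232, 305, 388, …, p_{16} = 1249.
Summing n = 1..16 (16 terms) gives 7224.

7224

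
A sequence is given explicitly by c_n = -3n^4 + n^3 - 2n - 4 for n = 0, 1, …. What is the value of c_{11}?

-42618

c_{11} = -3·11^4 + 1·11^3 - 2·11 - 4 = -42618.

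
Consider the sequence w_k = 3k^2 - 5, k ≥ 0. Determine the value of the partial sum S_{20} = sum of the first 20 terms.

7310

Over k = 0..19: Σk = 190, Σk² = 2470.
Total = (3)·2470 + (-5)·20 = 7310.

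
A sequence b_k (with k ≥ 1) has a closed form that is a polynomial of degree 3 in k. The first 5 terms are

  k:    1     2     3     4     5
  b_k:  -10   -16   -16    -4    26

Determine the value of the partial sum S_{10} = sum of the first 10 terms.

1st diffs: -6, 0, 12, 30.
2nd diffs: 6, 12, 18.
3rd diffs: 6, 6 (constant).
Newton forward-difference form: b_k = -10 + (-6)·C(k-1,1) + 6·C(k-1,2) + 6·C(k-1,3).
Continuing: …, 80, 164, 284, 446, …, b_{10} = 656.
Summing k = 1..10 (10 terms) gives 1610.

1610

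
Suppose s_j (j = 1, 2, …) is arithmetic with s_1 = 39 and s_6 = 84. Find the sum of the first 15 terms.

Common difference d = (84 - 39) / (6 - 1) = 9.
s_j = 39 + (j - 1)·9.
s_{15} = 165; S = 15·(39 + 165)/2 = 1530.

1530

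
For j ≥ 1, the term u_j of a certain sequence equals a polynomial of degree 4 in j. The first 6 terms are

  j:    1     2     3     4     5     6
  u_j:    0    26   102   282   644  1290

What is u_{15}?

1st diffs: 26, 76, 180, 362, 646.
2nd diffs: 50, 104, 182, 284.
3rd diffs: 54, 78, 102.
4th diffs: 24, 24 (constant).
Newton forward-difference form: u_j = 26·C(j-1,1) + 50·C(j-1,2) + 54·C(j-1,3) + 24·C(j-1,4).
At j = 15: j-1 = 14, so u_{15} = 364 + 4550 + 19656 + 24024 = 48594.

48594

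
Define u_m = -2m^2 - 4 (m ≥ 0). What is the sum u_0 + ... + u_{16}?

Over m = 0..16: Σm = 136, Σm² = 1496.
Total = (-2)·1496 + (-4)·17 = -3060.

-3060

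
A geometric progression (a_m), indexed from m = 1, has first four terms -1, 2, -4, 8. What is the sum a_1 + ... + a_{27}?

-44739243

Common ratio r = -2.
a_m = (-1)·(-2)^(m-1).
S = (-1)·((-2)^27 - 1)/(-2 - 1) = (-1)·(-134217728 - 1)/(-3) = -44739243.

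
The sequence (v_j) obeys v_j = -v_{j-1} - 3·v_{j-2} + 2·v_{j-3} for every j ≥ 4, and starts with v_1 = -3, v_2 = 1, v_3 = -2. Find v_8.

v_4 = -7; v_5 = 15; v_6 = 2; v_7 = -61; v_8 = 85.

85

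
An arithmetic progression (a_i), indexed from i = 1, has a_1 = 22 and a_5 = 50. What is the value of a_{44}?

323

Common difference d = (50 - 22) / (5 - 1) = 7.
a_i = 22 + (i - 1)·7.
a_{44} = 22 + 43·7 = 323.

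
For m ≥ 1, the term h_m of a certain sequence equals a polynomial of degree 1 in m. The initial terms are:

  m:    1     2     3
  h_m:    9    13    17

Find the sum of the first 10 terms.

270

1st diffs: 4, 4 (constant).
So h_m = 4m + 5.
Continuing: …, 21, 25, 29, 33, …, h_{10} = 45.
Summing m = 1..10 (10 terms) gives 270.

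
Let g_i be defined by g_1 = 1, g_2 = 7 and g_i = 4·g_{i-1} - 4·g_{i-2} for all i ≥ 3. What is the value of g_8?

2368

Step forward from the initial values:
g_3 = 24, g_4 = 68, g_5 = 176, g_6 = 432, g_7 = 1024, g_8 = 2368.
(Characteristic roots are 2 and 2.)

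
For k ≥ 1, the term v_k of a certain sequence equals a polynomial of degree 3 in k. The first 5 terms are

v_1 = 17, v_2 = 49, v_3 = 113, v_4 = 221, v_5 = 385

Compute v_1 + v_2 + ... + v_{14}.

1st diffs: 32, 64, 108, 164.
2nd diffs: 32, 44, 56.
3rd diffs: 12, 12 (constant).
Newton forward-difference form: v_k = 17 + 32·C(k-1,1) + 32·C(k-1,2) + 12·C(k-1,3).
Continuing: …, 617, 929, 1333, 1841, …, v_{14} = 6361.
Summing k = 1..14 (14 terms) gives 26810.

26810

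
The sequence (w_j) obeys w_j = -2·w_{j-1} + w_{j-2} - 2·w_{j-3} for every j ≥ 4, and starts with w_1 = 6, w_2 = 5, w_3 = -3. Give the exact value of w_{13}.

Compute successive terms:
w_4 = -1  w_5 = -11  w_6 = 27  w_7 = -63  w_8 = 175  w_9 = -467  w_{10} = 1235  w_{11} = -3287  w_{12} = 8743  w_{13} = -23243.

-23243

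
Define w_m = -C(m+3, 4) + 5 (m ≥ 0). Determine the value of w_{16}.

-3871

C(19, 4) = 3876, so w_{16} = -3871.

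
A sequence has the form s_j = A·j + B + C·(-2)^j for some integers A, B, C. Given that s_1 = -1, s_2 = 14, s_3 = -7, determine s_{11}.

-4063

Plug in j = 1, 2, 3: A + B - 2C = -1; 2A + B + 4C = 14; 3A + B - 8C = -7.
Subtracting the first from the second: A + 6C = 15.
Subtracting the second from the third: A - 12C = -21.
Solving: C = 2, A = 3, then B = 0.
Hence s_{11} = 3·11 + 0 + 2·(-2048) = -4063.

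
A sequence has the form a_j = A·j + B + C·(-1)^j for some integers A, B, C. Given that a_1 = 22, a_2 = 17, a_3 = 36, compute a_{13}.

At j = 1, 2, 3: A + B - C = 22; 2A + B + C = 17; 3A + B - C = 36.
Subtracting the first from the second: A + 2C = -5.
Subtracting the second from the third: A - 2C = 19.
Solving: C = -6, A = 7, then B = 9.
Therefore a_{13} = 91 + 9 + (-6)·(-1) = 106.

106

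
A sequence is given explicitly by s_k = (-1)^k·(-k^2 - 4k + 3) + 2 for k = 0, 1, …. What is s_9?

116

(-1)^9 = -1; -k^2 - 4k + 3 at k=9 is -114; so s_9 = 116.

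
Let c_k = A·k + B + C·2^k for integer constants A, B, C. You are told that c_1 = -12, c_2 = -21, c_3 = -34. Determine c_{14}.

The three given values yield: A + B + 2C = -12; 2A + B + 4C = -21; 3A + B + 8C = -34.
Subtracting the first from the second: A + 2C = -9.
Subtracting the second from the third: A + 4C = -13.
Solving: C = -2, A = -5, then B = -3.
So c_k = -5·k + (-3) + (-2)·2^k; at k=14 this is -32841.

-32841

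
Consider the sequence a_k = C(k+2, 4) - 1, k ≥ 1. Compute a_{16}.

3059

C(18, 4) = 3060, so a_{16} = 3059.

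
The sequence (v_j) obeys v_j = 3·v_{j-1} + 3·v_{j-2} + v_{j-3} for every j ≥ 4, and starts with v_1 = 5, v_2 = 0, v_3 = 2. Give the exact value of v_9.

Applying the relation repeatedly:
v_4 = 11;  v_5 = 39;  v_6 = 152;  v_7 = 584;  v_8 = 2247;  v_9 = 8645.

8645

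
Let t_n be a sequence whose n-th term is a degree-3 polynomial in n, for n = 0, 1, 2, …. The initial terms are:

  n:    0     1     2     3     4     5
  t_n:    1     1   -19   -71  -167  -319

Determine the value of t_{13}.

-4991

1st diffs: 0, -20, -52, -96, -152.
2nd diffs: -20, -32, -44, -56.
3rd diffs: -12, -12, -12 (constant).
So t_n = -2n^3 - 4n^2 + 6n + 1.
Evaluating at n = 13 gives t_{13} = -4991.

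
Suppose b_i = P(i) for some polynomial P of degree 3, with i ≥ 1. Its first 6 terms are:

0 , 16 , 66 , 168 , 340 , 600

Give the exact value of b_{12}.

1st diffs: 16, 50, 102, 172, 260.
2nd diffs: 34, 52, 70, 88.
3rd diffs: 18, 18, 18 (constant).
So b_i = 3i^3 - i^2 - 2i.
Evaluating at i = 12 gives b_{12} = 5016.

5016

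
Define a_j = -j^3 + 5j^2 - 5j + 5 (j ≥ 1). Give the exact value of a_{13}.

-1412

a_{13} = -1·13^3 + 5·13^2 - 5·13 + 5 = -1412.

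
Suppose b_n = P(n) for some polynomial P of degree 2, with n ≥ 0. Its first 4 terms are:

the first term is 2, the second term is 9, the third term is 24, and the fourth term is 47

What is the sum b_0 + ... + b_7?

1st diffs: 7, 15, 23.
2nd diffs: 8, 8 (constant).
Newton forward-difference form: b_n = 2 + 7·C(n,1) + 8·C(n,2).
Continuing: 78, 117, 164, 219.
Summing n = 0..7 (8 terms) gives 660.

660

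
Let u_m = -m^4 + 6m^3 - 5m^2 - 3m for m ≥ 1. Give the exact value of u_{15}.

u_{15} = -1·15^4 + 6·15^3 - 5·15^2 - 3·15 = -31545.

-31545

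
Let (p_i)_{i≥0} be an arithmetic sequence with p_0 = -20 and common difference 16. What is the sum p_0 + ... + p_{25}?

p_i = -20 + (i - 0)·16.
p_{25} = 380; S = 26·(-20 + 380)/2 = 4680.

4680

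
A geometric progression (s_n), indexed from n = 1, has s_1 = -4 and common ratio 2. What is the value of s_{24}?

-33554432

s_n = (-4)·2^(n-1).
s_{24} = (-4)·2^23 = -33554432.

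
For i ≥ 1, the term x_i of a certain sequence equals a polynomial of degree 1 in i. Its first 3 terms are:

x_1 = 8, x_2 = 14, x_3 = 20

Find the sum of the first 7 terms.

182

1st diffs: 6, 6 (constant).
So x_i = 6i + 2.
Continuing: 26, 32, 38, 44.
Summing i = 1..7 (7 terms) gives 182.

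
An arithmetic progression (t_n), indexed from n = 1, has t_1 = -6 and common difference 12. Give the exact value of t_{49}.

t_n = -6 + (n - 1)·12.
t_{49} = -6 + 48·12 = 570.

570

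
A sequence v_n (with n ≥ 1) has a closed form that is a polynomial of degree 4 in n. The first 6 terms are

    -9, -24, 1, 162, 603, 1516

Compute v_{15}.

1st diffs: -15, 25, 161, 441, 913.
2nd diffs: 40, 136, 280, 472.
3rd diffs: 96, 144, 192.
4th diffs: 48, 48 (constant).
Newton forward-difference form: v_n = -9 + (-15)·C(n-1,1) + 40·C(n-1,2) + 96·C(n-1,3) + 48·C(n-1,4).
At n = 15: n-1 = 14, so v_{15} = -9 - 210 + 3640 + 34944 + 48048 = 86413.

86413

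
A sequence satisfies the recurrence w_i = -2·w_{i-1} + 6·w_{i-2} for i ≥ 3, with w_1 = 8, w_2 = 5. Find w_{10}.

-175024

Applying the relation repeatedly:
w_3 = 38, w_4 = -46, w_5 = 320, w_6 = -916, w_7 = 3752, w_8 = -13000, w_9 = 48512, w_{10} = -175024.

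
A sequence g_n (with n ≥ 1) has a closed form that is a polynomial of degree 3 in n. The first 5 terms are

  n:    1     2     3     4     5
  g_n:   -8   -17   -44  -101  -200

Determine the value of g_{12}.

1st diffs: -9, -27, -57, -99.
2nd diffs: -18, -30, -42.
3rd diffs: -12, -12 (constant).
So g_n = -2n^3 + 3n^2 - 4n - 5.
Evaluating at n = 12 gives g_{12} = -3077.

-3077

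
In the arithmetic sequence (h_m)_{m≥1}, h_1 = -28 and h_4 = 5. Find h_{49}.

500

Common difference d = (5 - (-28)) / (4 - 1) = 11.
h_m = -28 + (m - 1)·11.
h_{49} = -28 + 48·11 = 500.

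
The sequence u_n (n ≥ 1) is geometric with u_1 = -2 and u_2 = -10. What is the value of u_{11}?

-19531250

Common ratio r = 5.
u_n = (-2)·5^(n-1).
u_{11} = (-2)·5^10 = -19531250.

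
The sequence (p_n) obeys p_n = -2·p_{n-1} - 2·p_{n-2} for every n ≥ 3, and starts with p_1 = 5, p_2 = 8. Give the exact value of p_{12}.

576

Applying the relation repeatedly:
p_3 = -26; p_4 = 36; p_5 = -20; p_6 = -32; p_7 = 104; p_8 = -144; p_9 = 80; p_{10} = 128; p_{11} = -416; p_{12} = 576.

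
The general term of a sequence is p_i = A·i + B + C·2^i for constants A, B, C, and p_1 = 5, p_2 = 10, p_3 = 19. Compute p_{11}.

4107

Plug in i = 1, 2, 3: A + B + 2C = 5; 2A + B + 4C = 10; 3A + B + 8C = 19.
Subtracting the first from the second: A + 2C = 5.
Subtracting the second from the third: A + 4C = 9.
Solving: C = 2, A = 1, then B = 0.
Therefore p_{11} = 11 + 0 + 2·2048 = 4107.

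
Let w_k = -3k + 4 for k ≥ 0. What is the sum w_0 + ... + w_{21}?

-605

Over k = 0..21: Σk = 231.
Total = (-3)·231 + (4)·22 = -605.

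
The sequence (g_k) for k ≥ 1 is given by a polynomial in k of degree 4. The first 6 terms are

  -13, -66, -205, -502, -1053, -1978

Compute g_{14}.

1st diffs: -53, -139, -297, -551, -925.
2nd diffs: -86, -158, -254, -374.
3rd diffs: -72, -96, -120.
4th diffs: -24, -24 (constant).
Newton forward-difference form: g_k = -13 + (-53)·C(k-1,1) + (-86)·C(k-1,2) + (-72)·C(k-1,3) + (-24)·C(k-1,4).
At k = 14: k-1 = 13, so g_{14} = -13 - 689 - 6708 - 20592 - 17160 = -45162.

-45162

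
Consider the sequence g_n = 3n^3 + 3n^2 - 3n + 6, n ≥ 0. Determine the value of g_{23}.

g_{23} = 3·23^3 + 3·23^2 - 3·23 + 6 = 38025.

38025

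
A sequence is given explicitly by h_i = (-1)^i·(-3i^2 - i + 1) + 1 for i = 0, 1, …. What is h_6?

-112

(-1)^6 = 1; -3i^2 - i + 1 at i=6 is -113; so h_6 = -112.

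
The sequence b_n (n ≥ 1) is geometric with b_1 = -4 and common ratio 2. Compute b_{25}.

-67108864

b_n = (-4)·2^(n-1).
b_{25} = (-4)·2^24 = -67108864.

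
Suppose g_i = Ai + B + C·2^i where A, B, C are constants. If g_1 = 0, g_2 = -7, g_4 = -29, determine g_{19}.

The three given values yield: A + B + 2C = 0; 2A + B + 4C = -7; 4A + B + 16C = -29.
Subtracting the first from the second: A + 2C = -7.
Subtracting the second from the third: 2A + 12C = -22.
Solving: C = -1, A = -5, then B = 7.
Therefore g_{19} = -95 + 7 + (-1)·524288 = -524376.

-524376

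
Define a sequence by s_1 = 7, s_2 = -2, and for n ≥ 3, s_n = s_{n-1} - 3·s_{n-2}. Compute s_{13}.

-5633

Compute successive terms:
s_3 = -23  s_4 = -17  s_5 = 52  …  s_{10} = 883  s_{11} = 1492  s_{12} = -1157  s_{13} = -5633.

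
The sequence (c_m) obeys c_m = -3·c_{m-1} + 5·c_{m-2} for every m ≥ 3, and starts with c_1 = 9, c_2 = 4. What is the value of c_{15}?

c_3 = 33;  c_4 = -79;  c_5 = 402;  …;  c_{12} = -8796709;  c_{13} = 36881217;  c_{14} = -154627196;  c_{15} = 648287673.

648287673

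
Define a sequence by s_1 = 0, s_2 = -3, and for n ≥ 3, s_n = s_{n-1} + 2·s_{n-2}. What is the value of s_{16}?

-32769

Step forward from the initial values:
s_3 = -3, s_4 = -9, s_5 = -15, …, s_{13} = -4095, s_{14} = -8193, s_{15} = -16383, s_{16} = -32769.
(Characteristic roots are 2 and -1.)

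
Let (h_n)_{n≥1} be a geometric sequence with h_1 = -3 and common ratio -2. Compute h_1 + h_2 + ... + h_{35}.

-34359738369

h_n = (-3)·(-2)^(n-1).
S = (-3)·((-2)^35 - 1)/(-2 - 1) = (-3)·(-34359738368 - 1)/(-3) = -34359738369.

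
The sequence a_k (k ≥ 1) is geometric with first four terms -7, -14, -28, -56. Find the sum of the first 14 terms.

Common ratio r = 2.
a_k = (-7)·2^(k-1).
S = (-7)·(2^14 - 1)/(2 - 1) = (-7)·(16384 - 1)/(1) = -114681.

-114681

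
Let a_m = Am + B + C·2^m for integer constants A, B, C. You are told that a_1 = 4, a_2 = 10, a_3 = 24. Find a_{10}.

At m = 1, 2, 3: A + B + 2C = 4; 2A + B + 4C = 10; 3A + B + 8C = 24.
Subtracting the first from the second: A + 2C = 6.
Subtracting the second from the third: A + 4C = 14.
Solving: C = 4, A = -2, then B = -2.
So a_m = -2·m + (-2) + 4·2^m; at m=10 this is 4074.

4074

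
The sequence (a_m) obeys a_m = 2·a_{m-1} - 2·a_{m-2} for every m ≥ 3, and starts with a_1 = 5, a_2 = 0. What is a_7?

Compute successive terms:
a_3 = -10; a_4 = -20; a_5 = -20; a_6 = 0; a_7 = 40.

40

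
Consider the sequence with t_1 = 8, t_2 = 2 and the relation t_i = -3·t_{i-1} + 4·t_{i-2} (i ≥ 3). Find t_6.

-1222

Compute successive terms:
t_3 = 26, t_4 = -70, t_5 = 314, t_6 = -1222.
(Characteristic roots are 1 and -4.)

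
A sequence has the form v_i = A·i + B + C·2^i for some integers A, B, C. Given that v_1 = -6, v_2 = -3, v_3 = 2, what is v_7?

126

At i = 1, 2, 3: A + B + 2C = -6; 2A + B + 4C = -3; 3A + B + 8C = 2.
Subtracting the first from the second: A + 2C = 3.
Subtracting the second from the third: A + 4C = 5.
Solving: C = 1, A = 1, then B = -9.
So v_i = 1·i + (-9) + 1·2^i; at i=7 this is 126.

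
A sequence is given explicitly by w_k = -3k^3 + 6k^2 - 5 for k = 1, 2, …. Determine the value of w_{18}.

-15557

w_{18} = -3·18^3 + 6·18^2 - 5 = -15557.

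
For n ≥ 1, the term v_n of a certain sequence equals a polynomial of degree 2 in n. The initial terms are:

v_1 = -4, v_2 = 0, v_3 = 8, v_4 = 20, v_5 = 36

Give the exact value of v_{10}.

1st diffs: 4, 8, 12, 16.
2nd diffs: 4, 4, 4 (constant).
Newton forward-difference form: v_n = -4 + 4·C(n-1,1) + 4·C(n-1,2).
At n = 10: n-1 = 9, so v_{10} = -4 + 36 + 144 = 176.

176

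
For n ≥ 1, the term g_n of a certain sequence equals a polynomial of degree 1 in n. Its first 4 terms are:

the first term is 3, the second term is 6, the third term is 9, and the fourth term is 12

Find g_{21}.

1st diffs: 3, 3, 3 (constant).
So g_n = 3n.
Evaluating at n = 21 gives g_{21} = 63.

63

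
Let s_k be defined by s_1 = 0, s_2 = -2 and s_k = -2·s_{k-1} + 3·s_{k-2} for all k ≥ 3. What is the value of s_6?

Step forward from the initial values:
s_3 = 4  s_4 = -14  s_5 = 40  s_6 = -122.
(Characteristic roots are 1 and -3.)

-122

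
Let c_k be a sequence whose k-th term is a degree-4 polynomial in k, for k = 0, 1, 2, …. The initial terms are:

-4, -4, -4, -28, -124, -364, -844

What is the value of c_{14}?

-32764

1st diffs: 0, 0, -24, -96, -240, -480.
2nd diffs: 0, -24, -72, -144, -240.
3rd diffs: -24, -48, -72, -96.
4th diffs: -24, -24, -24 (constant).
So c_k = -k^4 + 2k^3 + k^2 - 2k - 4.
Evaluating at k = 14 gives c_{14} = -32764.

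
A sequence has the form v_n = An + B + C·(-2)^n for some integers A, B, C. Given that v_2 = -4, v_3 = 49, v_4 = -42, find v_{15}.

131149

At n = 2, 3, 4: 2A + B + 4C = -4; 3A + B - 8C = 49; 4A + B + 16C = -42.
Subtracting the first from the second: A - 12C = 53.
Subtracting the second from the third: A + 24C = -91.
Solving: C = -4, A = 5, then B = 2.
So v_n = 5·n + 2 + (-4)·(-2)^n; at n=15 this is 131149.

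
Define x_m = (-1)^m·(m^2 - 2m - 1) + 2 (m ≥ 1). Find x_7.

(-1)^7 = -1; m^2 - 2m - 1 at m=7 is 34; so x_7 = -32.

-32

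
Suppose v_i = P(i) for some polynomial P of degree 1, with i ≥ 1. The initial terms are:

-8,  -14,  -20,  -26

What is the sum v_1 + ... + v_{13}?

1st diffs: -6, -6, -6 (constant).
So v_i = -6i - 2.
Continuing: …, -32, -38, -44, -50, …, v_{13} = -80.
Summing i = 1..13 (13 terms) gives -572.

-572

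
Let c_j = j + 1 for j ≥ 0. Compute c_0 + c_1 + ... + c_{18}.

Over j = 0..18: Σj = 171.
Total = (1)·171 + (1)·19 = 190.

190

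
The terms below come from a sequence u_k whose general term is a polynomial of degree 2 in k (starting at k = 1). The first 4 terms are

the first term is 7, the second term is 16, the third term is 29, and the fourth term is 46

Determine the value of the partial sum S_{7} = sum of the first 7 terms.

378

1st diffs: 9, 13, 17.
2nd diffs: 4, 4 (constant).
Newton forward-difference form: u_k = 7 + 9·C(k-1,1) + 4·C(k-1,2).
Continuing: 67, 92, 121.
Summing k = 1..7 (7 terms) gives 378.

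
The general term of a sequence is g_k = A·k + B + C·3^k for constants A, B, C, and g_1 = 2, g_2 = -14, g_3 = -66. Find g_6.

-2166

At k = 1, 2, 3: A + B + 3C = 2; 2A + B + 9C = -14; 3A + B + 27C = -66.
Subtracting the first from the second: A + 6C = -16.
Subtracting the second from the third: A + 18C = -52.
Solving: C = -3, A = 2, then B = 9.
So g_k = 2·k + 9 + (-3)·3^k; at k=6 this is -2166.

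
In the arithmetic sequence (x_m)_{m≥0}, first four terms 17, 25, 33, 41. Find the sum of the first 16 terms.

Common difference d = 8.
x_m = 17 + (m - 0)·8.
x_{15} = 137; S = 16·(17 + 137)/2 = 1232.

1232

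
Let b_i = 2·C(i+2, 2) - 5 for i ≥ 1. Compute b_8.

85

C(10, 2) = 45, so b_8 = 85.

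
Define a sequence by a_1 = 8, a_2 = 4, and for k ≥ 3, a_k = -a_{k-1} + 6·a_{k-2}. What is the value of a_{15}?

11570876

Applying the relation repeatedly:
a_3 = 44  a_4 = -20  a_5 = 284  …  a_{12} = -413684  a_{13} = 1298396  a_{14} = -3780500  a_{15} = 11570876.
(Characteristic roots are 2 and -3.)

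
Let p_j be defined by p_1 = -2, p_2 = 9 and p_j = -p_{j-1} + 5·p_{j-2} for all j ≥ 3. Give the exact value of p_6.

Step forward from the initial values:
p_3 = -19;  p_4 = 64;  p_5 = -159;  p_6 = 479.

479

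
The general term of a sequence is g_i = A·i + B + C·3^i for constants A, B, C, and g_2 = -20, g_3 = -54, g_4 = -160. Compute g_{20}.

The three given values yield: 2A + B + 9C = -20; 3A + B + 27C = -54; 4A + B + 81C = -160.
Subtracting the first from the second: A + 18C = -34.
Subtracting the second from the third: A + 54C = -106.
Solving: C = -2, A = 2, then B = -6.
So g_i = 2·i + (-6) + (-2)·3^i; at i=20 this is -6973568768.

-6973568768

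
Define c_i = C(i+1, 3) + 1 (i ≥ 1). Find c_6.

C(7, 3) = 35, so c_6 = 36.

36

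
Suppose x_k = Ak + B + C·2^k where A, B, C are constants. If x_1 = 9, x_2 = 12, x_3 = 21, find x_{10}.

3048

At k = 1, 2, 3: A + B + 2C = 9; 2A + B + 4C = 12; 3A + B + 8C = 21.
Subtracting the first from the second: A + 2C = 3.
Subtracting the second from the third: A + 4C = 9.
Solving: C = 3, A = -3, then B = 6.
Hence x_{10} = -3·10 + 6 + 3·1024 = 3048.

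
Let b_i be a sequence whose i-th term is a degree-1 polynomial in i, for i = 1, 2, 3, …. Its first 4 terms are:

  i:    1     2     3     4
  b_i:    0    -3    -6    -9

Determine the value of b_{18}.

1st diffs: -3, -3, -3 (constant).
So b_i = -3i + 3.
Evaluating at i = 18 gives b_{18} = -51.

-51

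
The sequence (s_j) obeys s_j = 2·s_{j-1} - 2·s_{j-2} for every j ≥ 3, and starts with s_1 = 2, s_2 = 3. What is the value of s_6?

-12

Step forward from the initial values:
s_3 = 2, s_4 = -2, s_5 = -8, s_6 = -12.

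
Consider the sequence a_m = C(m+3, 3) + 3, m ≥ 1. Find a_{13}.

563

C(16, 3) = 560, so a_{13} = 563.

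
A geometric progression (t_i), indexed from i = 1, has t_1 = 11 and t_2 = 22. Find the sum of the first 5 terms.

341

Common ratio r = 2.
t_i = 11·2^(i-1).
S = 11·(2^5 - 1)/(2 - 1) = 11·(32 - 1)/(1) = 341.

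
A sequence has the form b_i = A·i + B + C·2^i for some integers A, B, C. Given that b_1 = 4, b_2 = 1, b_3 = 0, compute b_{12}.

Write the equations: A + B + 2C = 4; 2A + B + 4C = 1; 3A + B + 8C = 0.
Subtracting the first from the second: A + 2C = -3.
Subtracting the second from the third: A + 4C = -1.
Solving: C = 1, A = -5, then B = 7.
Therefore b_{12} = -60 + 7 + 1·4096 = 4043.

4043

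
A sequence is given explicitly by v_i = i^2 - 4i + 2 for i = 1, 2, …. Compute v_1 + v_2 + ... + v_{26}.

Over i = 1..26: Σi = 351, Σi² = 6201.
Total = (1)·6201 + (-4)·351 + (2)·26 = 4849.

4849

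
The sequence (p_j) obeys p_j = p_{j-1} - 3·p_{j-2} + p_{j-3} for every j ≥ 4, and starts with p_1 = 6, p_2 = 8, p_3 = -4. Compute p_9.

-210

Compute successive terms:
p_4 = -22, p_5 = -2, p_6 = 60, p_7 = 44, p_8 = -138, p_9 = -210.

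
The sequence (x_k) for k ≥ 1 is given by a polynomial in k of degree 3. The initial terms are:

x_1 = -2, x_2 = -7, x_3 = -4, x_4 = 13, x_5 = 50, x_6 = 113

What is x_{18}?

5081

1st diffs: -5, 3, 17, 37, 63.
2nd diffs: 8, 14, 20, 26.
3rd diffs: 6, 6, 6 (constant).
Newton forward-difference form: x_k = -2 + (-5)·C(k-1,1) + 8·C(k-1,2) + 6·C(k-1,3).
At k = 18: k-1 = 17, so x_{18} = -2 - 85 + 1088 + 4080 = 5081.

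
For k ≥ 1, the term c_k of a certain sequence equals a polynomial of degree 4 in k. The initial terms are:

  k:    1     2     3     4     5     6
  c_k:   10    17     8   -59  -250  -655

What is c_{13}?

1st diffs: 7, -9, -67, -191, -405.
2nd diffs: -16, -58, -124, -214.
3rd diffs: -42, -66, -90.
4th diffs: -24, -24 (constant).
Newton forward-difference form: c_k = 10 + 7·C(k-1,1) + (-16)·C(k-1,2) + (-42)·C(k-1,3) + (-24)·C(k-1,4).
At k = 13: k-1 = 12, so c_{13} = 10 + 84 - 1056 - 9240 - 11880 = -22082.

-22082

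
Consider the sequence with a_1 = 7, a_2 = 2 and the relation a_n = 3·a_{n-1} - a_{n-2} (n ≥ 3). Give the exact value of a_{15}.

-214129

a_3 = -1; a_4 = -5; a_5 = -14; …; a_{12} = -11933; a_{13} = -31241; a_{14} = -81790; a_{15} = -214129.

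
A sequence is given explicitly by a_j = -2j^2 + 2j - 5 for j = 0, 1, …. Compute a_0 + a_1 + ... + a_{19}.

Over j = 0..19: Σj = 190, Σj² = 2470.
Total = (-2)·2470 + (2)·190 + (-5)·20 = -4660.

-4660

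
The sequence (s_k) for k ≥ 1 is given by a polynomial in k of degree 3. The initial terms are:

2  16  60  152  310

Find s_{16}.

1st diffs: 14, 44, 92, 158.
2nd diffs: 30, 48, 66.
3rd diffs: 18, 18 (constant).
So s_k = 3k^3 - 3k^2 + 2k.
Evaluating at k = 16 gives s_{16} = 11552.

11552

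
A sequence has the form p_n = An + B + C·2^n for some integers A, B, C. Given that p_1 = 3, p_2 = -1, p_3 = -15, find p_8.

Plug in n = 1, 2, 3: A + B + 2C = 3; 2A + B + 4C = -1; 3A + B + 8C = -15.
Subtracting the first from the second: A + 2C = -4.
Subtracting the second from the third: A + 4C = -14.
Solving: C = -5, A = 6, then B = 7.
Therefore p_8 = 48 + 7 + (-5)·256 = -1225.

-1225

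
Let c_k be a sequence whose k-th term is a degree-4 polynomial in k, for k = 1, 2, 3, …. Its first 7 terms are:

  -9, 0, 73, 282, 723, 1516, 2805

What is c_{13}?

1st diffs: 9, 73, 209, 441, 793, 1289.
2nd diffs: 64, 136, 232, 352, 496.
3rd diffs: 72, 96, 120, 144.
4th diffs: 24, 24, 24 (constant).
Newton forward-difference form: c_k = -9 + 9·C(k-1,1) + 64·C(k-1,2) + 72·C(k-1,3) + 24·C(k-1,4).
At k = 13: k-1 = 12, so c_{13} = -9 + 108 + 4224 + 15840 + 11880 = 32043.

32043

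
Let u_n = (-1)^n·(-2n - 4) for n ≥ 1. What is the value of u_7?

(-1)^7 = -1; -2n - 4 at n=7 is -18; so u_7 = 18.

18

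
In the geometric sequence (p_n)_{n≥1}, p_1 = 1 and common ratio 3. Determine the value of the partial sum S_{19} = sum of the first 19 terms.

581130733

p_n = 1·3^(n-1).
S = 1·(3^19 - 1)/(3 - 1) = 1·(1162261467 - 1)/(2) = 581130733.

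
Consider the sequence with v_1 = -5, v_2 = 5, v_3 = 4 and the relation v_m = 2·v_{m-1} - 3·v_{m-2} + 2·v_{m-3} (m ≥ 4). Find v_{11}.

-104

Step forward from the initial values:
v_4 = -17; v_5 = -36; v_6 = -13; v_7 = 48; v_8 = 63; v_9 = -44; v_{10} = -181; v_{11} = -104.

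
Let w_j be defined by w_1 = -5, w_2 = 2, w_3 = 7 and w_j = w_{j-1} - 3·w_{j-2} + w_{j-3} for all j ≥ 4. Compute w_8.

50

Iterate the recurrence:
w_4 = -4;  w_5 = -23;  w_6 = -4;  w_7 = 61;  w_8 = 50.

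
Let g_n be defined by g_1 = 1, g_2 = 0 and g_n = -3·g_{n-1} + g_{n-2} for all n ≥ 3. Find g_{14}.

g_3 = 1, g_4 = -3, g_5 = 10, …, g_{11} = 12970, g_{12} = -42837, g_{13} = 141481, g_{14} = -467280.

-467280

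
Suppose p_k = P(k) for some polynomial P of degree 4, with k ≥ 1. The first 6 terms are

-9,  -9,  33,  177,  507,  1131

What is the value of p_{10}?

9567

1st diffs: 0, 42, 144, 330, 624.
2nd diffs: 42, 102, 186, 294.
3rd diffs: 60, 84, 108.
4th diffs: 24, 24 (constant).
Newton forward-difference form: p_k = -9 + 42·C(k-1,2) + 60·C(k-1,3) + 24·C(k-1,4).
At k = 10: k-1 = 9, so p_{10} = -9 + 1512 + 5040 + 3024 = 9567.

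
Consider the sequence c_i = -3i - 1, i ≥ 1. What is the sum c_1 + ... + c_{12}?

Over i = 1..12: Σi = 78.
Total = (-3)·78 + (-1)·12 = -246.

-246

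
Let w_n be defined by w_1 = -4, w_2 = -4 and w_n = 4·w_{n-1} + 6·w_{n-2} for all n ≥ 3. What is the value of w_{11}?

Applying the relation repeatedly:
w_3 = -40; w_4 = -184; w_5 = -976; w_6 = -5008; w_7 = -25888; w_8 = -133600; w_9 = -689728; w_{10} = -3560512; w_{11} = -18380416.

-18380416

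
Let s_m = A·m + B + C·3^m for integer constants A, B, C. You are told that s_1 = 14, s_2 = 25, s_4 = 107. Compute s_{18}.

At m = 1, 2, 4: A + B + 3C = 14; 2A + B + 9C = 25; 4A + B + 81C = 107.
Subtracting the first from the second: A + 6C = 11.
Subtracting the second from the third: 2A + 72C = 82.
Solving: C = 1, A = 5, then B = 6.
Therefore s_{18} = 90 + 6 + 1·387420489 = 387420585.

387420585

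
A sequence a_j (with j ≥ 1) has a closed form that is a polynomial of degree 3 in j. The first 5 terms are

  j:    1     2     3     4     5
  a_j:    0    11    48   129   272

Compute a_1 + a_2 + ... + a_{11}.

10835

1st diffs: 11, 37, 81, 143.
2nd diffs: 26, 44, 62.
3rd diffs: 18, 18 (constant).
Newton forward-difference form: a_j = 11·C(j-1,1) + 26·C(j-1,2) + 18·C(j-1,3).
Continuing: …, 495, 816, 1253, 1824, …, a_{11} = 3440.
Summing j = 1..11 (11 terms) gives 10835.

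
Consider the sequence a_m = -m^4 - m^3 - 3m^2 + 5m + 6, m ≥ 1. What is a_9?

a_9 = -1·9^4 - 1·9^3 - 3·9^2 + 5·9 + 6 = -7482.

-7482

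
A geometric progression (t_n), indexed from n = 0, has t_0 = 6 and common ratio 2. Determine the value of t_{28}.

t_n = 6·2^(n-0).
t_{28} = 6·2^28 = 1610612736.

1610612736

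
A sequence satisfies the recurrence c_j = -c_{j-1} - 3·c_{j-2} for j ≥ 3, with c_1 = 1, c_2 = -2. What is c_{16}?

Compute successive terms:
c_3 = -1  c_4 = 7  c_5 = -4  …  c_{13} = -439  c_{14} = 1678  c_{15} = -361  c_{16} = -4673.

-4673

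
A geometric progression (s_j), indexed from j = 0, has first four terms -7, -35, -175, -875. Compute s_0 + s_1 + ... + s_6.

-136717

Common ratio r = 5.
s_j = (-7)·5^(j-0).
S = (-7)·(5^7 - 1)/(5 - 1) = (-7)·(78125 - 1)/(4) = -136717.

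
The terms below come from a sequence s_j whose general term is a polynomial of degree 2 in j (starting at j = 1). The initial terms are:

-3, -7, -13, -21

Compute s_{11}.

-133

1st diffs: -4, -6, -8.
2nd diffs: -2, -2 (constant).
So s_j = -j^2 - j - 1.
Evaluating at j = 11 gives s_{11} = -133.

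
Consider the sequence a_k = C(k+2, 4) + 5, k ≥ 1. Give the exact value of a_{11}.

C(13, 4) = 715, so a_{11} = 720.

720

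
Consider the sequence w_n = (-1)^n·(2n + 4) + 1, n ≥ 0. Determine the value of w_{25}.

(-1)^25 = -1; 2n + 4 at n=25 is 54; so w_{25} = -53.

-53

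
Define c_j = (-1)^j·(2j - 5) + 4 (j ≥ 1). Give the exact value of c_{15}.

-21

(-1)^15 = -1; 2j - 5 at j=15 is 25; so c_{15} = -21.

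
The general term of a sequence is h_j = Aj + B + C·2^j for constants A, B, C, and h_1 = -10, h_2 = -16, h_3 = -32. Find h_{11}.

The three given values yield: A + B + 2C = -10; 2A + B + 4C = -16; 3A + B + 8C = -32.
Subtracting the first from the second: A + 2C = -6.
Subtracting the second from the third: A + 4C = -16.
Solving: C = -5, A = 4, then B = -4.
Therefore h_{11} = 44 + (-4) + (-5)·2048 = -10200.

-10200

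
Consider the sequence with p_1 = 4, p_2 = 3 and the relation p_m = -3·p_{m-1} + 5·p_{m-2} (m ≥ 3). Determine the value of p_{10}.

Applying the relation repeatedly:
p_3 = 11, p_4 = -18, p_5 = 109, p_6 = -417, p_7 = 1796, p_8 = -7473, p_9 = 31399, p_{10} = -131562.

-131562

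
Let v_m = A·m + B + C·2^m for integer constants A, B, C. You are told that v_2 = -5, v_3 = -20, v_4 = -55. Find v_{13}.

At m = 2, 3, 4: 2A + B + 4C = -5; 3A + B + 8C = -20; 4A + B + 16C = -55.
Subtracting the first from the second: A + 4C = -15.
Subtracting the second from the third: A + 8C = -35.
Solving: C = -5, A = 5, then B = 5.
Hence v_{13} = 5·13 + 5 + (-5)·8192 = -40890.

-40890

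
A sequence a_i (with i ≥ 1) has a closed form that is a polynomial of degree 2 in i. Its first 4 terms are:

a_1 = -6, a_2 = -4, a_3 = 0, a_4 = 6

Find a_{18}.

1st diffs: 2, 4, 6.
2nd diffs: 2, 2 (constant).
So a_i = i^2 - i - 6.
Evaluating at i = 18 gives a_{18} = 300.

300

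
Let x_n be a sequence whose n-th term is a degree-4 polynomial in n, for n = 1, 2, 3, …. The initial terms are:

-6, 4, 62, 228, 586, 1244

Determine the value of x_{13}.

1st diffs: 10, 58, 166, 358, 658.
2nd diffs: 48, 108, 192, 300.
3rd diffs: 60, 84, 108.
4th diffs: 24, 24 (constant).
So x_n = n^4 - n^2 - 2n - 4.
Evaluating at n = 13 gives x_{13} = 28362.

28362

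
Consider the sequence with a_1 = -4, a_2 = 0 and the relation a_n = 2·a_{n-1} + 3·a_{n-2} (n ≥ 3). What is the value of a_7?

Step forward from the initial values:
a_3 = -12; a_4 = -24; a_5 = -84; a_6 = -240; a_7 = -732.
(Characteristic roots are 3 and -1.)

-732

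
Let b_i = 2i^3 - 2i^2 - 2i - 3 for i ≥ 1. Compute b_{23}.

b_{23} = 2·23^3 - 2·23^2 - 2·23 - 3 = 23227.

23227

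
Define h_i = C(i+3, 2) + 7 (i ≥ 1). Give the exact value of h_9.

73

C(12, 2) = 66, so h_9 = 73.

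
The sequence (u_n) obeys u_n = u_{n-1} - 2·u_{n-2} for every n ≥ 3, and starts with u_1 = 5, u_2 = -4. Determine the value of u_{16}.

1266

Iterate the recurrence:
u_3 = -14, u_4 = -6, u_5 = 22, …, u_{13} = -410, u_{14} = -446, u_{15} = 374, u_{16} = 1266.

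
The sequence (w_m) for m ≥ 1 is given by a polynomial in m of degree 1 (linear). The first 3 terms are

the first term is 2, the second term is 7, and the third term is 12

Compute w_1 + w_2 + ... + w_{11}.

297

1st diffs: 5, 5 (constant).
So w_m = 5m - 3.
Continuing: …, 17, 22, 27, 32, …, w_{11} = 52.
Summing m = 1..11 (11 terms) gives 297.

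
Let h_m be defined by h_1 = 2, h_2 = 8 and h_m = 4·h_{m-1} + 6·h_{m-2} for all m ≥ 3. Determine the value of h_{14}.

3018415616

Iterate the recurrence:
h_3 = 44;  h_4 = 224;  h_5 = 1160;  …;  h_{11} = 21940928;  h_{12} = 113265152;  h_{13} = 584706176;  h_{14} = 3018415616.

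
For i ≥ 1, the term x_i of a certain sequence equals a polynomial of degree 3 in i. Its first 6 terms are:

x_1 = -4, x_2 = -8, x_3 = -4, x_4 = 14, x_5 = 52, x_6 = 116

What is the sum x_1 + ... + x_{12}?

4418

1st diffs: -4, 4, 18, 38, 64.
2nd diffs: 8, 14, 20, 26.
3rd diffs: 6, 6, 6 (constant).
Newton forward-difference form: x_i = -4 + (-4)·C(i-1,1) + 8·C(i-1,2) + 6·C(i-1,3).
Continuing: …, 212, 346, 524, 752, …, x_{12} = 1382.
Summing i = 1..12 (12 terms) gives 4418.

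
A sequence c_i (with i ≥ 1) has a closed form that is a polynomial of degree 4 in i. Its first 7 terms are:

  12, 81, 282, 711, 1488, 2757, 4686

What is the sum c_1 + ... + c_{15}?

1st diffs: 69, 201, 429, 777, 1269, 1929.
2nd diffs: 132, 228, 348, 492, 660.
3rd diffs: 96, 120, 144, 168.
4th diffs: 24, 24, 24 (constant).
Newton forward-difference form: c_i = 12 + 69·C(i-1,1) + 132·C(i-1,2) + 96·C(i-1,3) + 24·C(i-1,4).
Continuing: …, 7467, 11316, 16473, 23202, …, c_{15} = 71958.
Summing i = 1..15 (15 terms) gives 270597.

270597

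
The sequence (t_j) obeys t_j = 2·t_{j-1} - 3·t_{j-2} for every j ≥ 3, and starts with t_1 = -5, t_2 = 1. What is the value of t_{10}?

t_3 = 17; t_4 = 31; t_5 = 11; t_6 = -71; t_7 = -175; t_8 = -137; t_9 = 251; t_{10} = 913.

913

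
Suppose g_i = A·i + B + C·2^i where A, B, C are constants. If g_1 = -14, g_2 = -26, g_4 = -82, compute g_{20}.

-4194386

The three given values yield: A + B + 2C = -14; 2A + B + 4C = -26; 4A + B + 16C = -82.
Subtracting the first from the second: A + 2C = -12.
Subtracting the second from the third: 2A + 12C = -56.
Solving: C = -4, A = -4, then B = -2.
So g_i = -4·i + (-2) + (-4)·2^i; at i=20 this is -4194386.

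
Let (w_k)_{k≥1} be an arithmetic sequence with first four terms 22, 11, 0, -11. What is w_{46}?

-473

Common difference d = -11.
w_k = 22 + (k - 1)·(-11).
w_{46} = 22 + 45·(-11) = -473.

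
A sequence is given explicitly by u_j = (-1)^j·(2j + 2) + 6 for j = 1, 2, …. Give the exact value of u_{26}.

60

(-1)^26 = 1; 2j + 2 at j=26 is 54; so u_{26} = 60.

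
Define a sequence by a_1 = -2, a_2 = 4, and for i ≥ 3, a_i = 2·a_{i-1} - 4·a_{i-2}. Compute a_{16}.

65536

Applying the relation repeatedly:
a_3 = 16, a_4 = 16, a_5 = -32, …, a_{13} = -8192, a_{14} = 16384, a_{15} = 65536, a_{16} = 65536.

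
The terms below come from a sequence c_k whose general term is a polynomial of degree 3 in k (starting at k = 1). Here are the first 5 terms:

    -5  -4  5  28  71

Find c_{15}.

1st diffs: 1, 9, 23, 43.
2nd diffs: 8, 14, 20.
3rd diffs: 6, 6 (constant).
Newton forward-difference form: c_k = -5 + 1·C(k-1,1) + 8·C(k-1,2) + 6·C(k-1,3).
At k = 15: k-1 = 14, so c_{15} = -5 + 14 + 728 + 2184 = 2921.

2921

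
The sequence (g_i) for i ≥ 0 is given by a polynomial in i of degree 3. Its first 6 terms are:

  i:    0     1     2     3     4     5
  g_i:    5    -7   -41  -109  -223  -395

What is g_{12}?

1st diffs: -12, -34, -68, -114, -172.
2nd diffs: -22, -34, -46, -58.
3rd diffs: -12, -12, -12 (constant).
Newton forward-difference form: g_i = 5 + (-12)·C(i,1) + (-22)·C(i,2) + (-12)·C(i,3).
At i = 12: i = 12, so g_{12} = 5 - 144 - 1452 - 2640 = -4231.

-4231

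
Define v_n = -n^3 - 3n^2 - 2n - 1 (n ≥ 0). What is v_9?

v_9 = -1·9^3 - 3·9^2 - 2·9 - 1 = -991.

-991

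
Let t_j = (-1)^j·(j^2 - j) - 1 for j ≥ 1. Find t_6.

(-1)^6 = 1; j^2 - j at j=6 is 30; so t_6 = 29.

29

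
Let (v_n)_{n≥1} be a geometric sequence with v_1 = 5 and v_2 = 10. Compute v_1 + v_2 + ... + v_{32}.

21474836475

Common ratio r = 2.
v_n = 5·2^(n-1).
S = 5·(2^32 - 1)/(2 - 1) = 5·(4294967296 - 1)/(1) = 21474836475.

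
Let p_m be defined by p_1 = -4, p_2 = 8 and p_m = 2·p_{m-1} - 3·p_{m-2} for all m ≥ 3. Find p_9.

604

Compute successive terms:
p_3 = 28;  p_4 = 32;  p_5 = -20;  p_6 = -136;  p_7 = -212;  p_8 = -16;  p_9 = 604.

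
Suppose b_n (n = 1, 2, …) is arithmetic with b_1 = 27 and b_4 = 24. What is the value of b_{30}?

-2

Common difference d = (24 - 27) / (4 - 1) = -1.
b_n = 27 + (n - 1)·(-1).
b_{30} = 27 + 29·(-1) = -2.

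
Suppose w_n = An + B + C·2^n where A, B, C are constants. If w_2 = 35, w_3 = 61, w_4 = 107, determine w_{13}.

Write the equations: 2A + B + 4C = 35; 3A + B + 8C = 61; 4A + B + 16C = 107.
Subtracting the first from the second: A + 4C = 26.
Subtracting the second from the third: A + 8C = 46.
Solving: C = 5, A = 6, then B = 3.
Hence w_{13} = 6·13 + 3 + 5·8192 = 41041.

41041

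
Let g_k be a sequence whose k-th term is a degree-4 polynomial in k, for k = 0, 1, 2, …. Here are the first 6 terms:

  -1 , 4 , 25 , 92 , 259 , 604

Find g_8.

1st diffs: 5, 21, 67, 167, 345.
2nd diffs: 16, 46, 100, 178.
3rd diffs: 30, 54, 78.
4th diffs: 24, 24 (constant).
So g_k = k^4 - k^3 + 4k^2 + k - 1.
Evaluating at k = 8 gives g_8 = 3847.

3847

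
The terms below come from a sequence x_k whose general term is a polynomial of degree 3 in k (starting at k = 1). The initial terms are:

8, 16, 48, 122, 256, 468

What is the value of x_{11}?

1st diffs: 8, 32, 74, 134, 212.
2nd diffs: 24, 42, 60, 78.
3rd diffs: 18, 18, 18 (constant).
So x_k = 3k^3 - 6k^2 + 5k + 6.
Evaluating at k = 11 gives x_{11} = 3328.

3328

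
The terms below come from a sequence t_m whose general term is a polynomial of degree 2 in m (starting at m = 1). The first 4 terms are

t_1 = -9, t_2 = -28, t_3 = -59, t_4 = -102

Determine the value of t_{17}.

1st diffs: -19, -31, -43.
2nd diffs: -12, -12 (constant).
So t_m = -6m^2 - m - 2.
Evaluating at m = 17 gives t_{17} = -1753.

-1753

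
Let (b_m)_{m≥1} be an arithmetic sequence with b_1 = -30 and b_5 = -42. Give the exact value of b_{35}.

-132

Common difference d = (-42 - (-30)) / (5 - 1) = -3.
b_m = -30 + (m - 1)·(-3).
b_{35} = -30 + 34·(-3) = -132.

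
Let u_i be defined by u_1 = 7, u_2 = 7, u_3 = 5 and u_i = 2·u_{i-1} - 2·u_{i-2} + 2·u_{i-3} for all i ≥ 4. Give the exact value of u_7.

48

Step forward from the initial values:
u_4 = 10; u_5 = 24; u_6 = 38; u_7 = 48.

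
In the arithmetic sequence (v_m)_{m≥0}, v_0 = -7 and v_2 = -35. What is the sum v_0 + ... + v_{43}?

Common difference d = (-35 - (-7)) / (2 - 0) = -14.
v_m = -7 + (m - 0)·(-14).
v_{43} = -609; S = 44·(-7 + (-609))/2 = -13552.

-13552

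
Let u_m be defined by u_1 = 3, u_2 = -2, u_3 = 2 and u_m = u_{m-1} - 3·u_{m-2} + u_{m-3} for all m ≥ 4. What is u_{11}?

Iterate the recurrence:
u_4 = 11;  u_5 = 3;  u_6 = -28;  u_7 = -26;  u_8 = 61;  u_9 = 111;  u_{10} = -98;  u_{11} = -370.

-370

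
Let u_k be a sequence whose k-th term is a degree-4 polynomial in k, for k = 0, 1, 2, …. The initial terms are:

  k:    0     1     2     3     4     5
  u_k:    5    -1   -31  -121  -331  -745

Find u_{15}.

-51745

1st diffs: -6, -30, -90, -210, -414.
2nd diffs: -24, -60, -120, -204.
3rd diffs: -36, -60, -84.
4th diffs: -24, -24 (constant).
Newton forward-difference form: u_k = 5 + (-6)·C(k,1) + (-24)·C(k,2) + (-36)·C(k,3) + (-24)·C(k,4).
At k = 15: k = 15, so u_{15} = 5 - 90 - 2520 - 16380 - 32760 = -51745.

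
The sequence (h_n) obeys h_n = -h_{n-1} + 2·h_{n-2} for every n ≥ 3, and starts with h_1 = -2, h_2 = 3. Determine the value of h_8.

213

Applying the relation repeatedly:
h_3 = -7;  h_4 = 13;  h_5 = -27;  h_6 = 53;  h_7 = -107;  h_8 = 213.
(Characteristic roots are 1 and -2.)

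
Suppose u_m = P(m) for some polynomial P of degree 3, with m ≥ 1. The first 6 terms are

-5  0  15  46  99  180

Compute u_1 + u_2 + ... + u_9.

1st diffs: 5, 15, 31, 53, 81.
2nd diffs: 10, 16, 22, 28.
3rd diffs: 6, 6, 6 (constant).
Newton forward-difference form: u_m = -5 + 5·C(m-1,1) + 10·C(m-1,2) + 6·C(m-1,3).
Continuing: 295, 450, 651.
Summing m = 1..9 (9 terms) gives 1731.

1731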